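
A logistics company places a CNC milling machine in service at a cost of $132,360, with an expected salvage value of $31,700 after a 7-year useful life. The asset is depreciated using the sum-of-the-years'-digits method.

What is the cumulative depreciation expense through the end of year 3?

Depreciable base = $132,360 − $31,700 = $100,660.
Sum of the years' digits = 7+6+5+4+3+2+1 = 28.
Year 1: $100,660 × 7/28 = $25,165. Book value $107,195.
Year 2: $100,660 × 6/28 = $21,570. Book value $85,625.
Year 3: $100,660 × 5/28 = $17,975. Book value $67,650.
Accumulated through year 3 = $132,360 − $67,650 = $64,710.

$64,710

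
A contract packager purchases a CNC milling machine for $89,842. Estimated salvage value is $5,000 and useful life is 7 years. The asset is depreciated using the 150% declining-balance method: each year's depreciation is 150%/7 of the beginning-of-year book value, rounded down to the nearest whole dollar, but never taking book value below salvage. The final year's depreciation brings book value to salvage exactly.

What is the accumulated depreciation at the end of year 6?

$68,702

Depreciable base = $89,842 − $5,000 = $84,842.
Year 1: ⌊$89,842 × 150%/7⌋ = $19,251. Book value $70,591.
Year 2: ⌊$70,591 × 150%/7⌋ = $15,126. Book value $55,465.
Year 3: ⌊$55,465 × 150%/7⌋ = $11,885. Book value $43,580.
Year 4: ⌊$43,580 × 150%/7⌋ = $9,338. Book value $34,242.
Year 5: ⌊$34,242 × 150%/7⌋ = $7,337. Book value $26,905.
Year 6: ⌊$26,905 × 150%/7⌋ = $5,765. Book value $21,140.
Accumulated through year 6 = $89,842 − $21,140 = $68,702.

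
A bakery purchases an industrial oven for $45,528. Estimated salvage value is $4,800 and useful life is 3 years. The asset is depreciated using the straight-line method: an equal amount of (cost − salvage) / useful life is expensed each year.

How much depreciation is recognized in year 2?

Depreciable base = $45,528 − $4,800 = $40,728.
Annual expense = $40,728 / 3 = $13,576.

$13,576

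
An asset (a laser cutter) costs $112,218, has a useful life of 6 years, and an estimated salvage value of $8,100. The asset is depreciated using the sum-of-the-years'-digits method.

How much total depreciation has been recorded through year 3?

$74,370

Depreciable base = $112,218 − $8,100 = $104,118.
Sum of the years' digits = 6+5+4+3+2+1 = 21.
Year 1: $104,118 × 6/21 = $29,748. Book value $82,470.
Year 2: $104,118 × 5/21 = $24,790. Book value $57,680.
Year 3: $104,118 × 4/21 = $19,832. Book value $37,848.
Accumulated through year 3 = $112,218 − $37,848 = $74,370.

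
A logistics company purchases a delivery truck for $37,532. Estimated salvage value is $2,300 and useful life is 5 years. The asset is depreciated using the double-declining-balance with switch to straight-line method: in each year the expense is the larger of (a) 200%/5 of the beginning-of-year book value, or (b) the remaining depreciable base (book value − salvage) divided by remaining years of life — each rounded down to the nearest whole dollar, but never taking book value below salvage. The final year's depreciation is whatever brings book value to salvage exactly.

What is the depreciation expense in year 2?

$9,008

Depreciable base = $37,532 − $2,300 = $35,232.
Year 1: DB = ⌊$37,532 × 200%/5⌋ = $15,012; SL = ⌊$35,232/5⌋ = $7,046 → take DB $15,012. Book value $22,520.
Year 2: DB = ⌊$22,520 × 200%/5⌋ = $9,008; SL = ⌊$20,220/4⌋ = $5,055 → take DB $9,008. Book value $13,512.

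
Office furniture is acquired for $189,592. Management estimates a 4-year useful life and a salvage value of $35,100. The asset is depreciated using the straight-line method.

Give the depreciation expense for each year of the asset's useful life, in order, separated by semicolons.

Depreciable base = $189,592 − $35,100 = $154,492.
Annual expense = $154,492 / 4 = $38,623.
End of year 1: book value $150,969.
End of year 2: book value $112,346.
End of year 3: book value $73,723.
End of year 4: book value $35,100.

$38,623; $38,623; $38,623; $38,623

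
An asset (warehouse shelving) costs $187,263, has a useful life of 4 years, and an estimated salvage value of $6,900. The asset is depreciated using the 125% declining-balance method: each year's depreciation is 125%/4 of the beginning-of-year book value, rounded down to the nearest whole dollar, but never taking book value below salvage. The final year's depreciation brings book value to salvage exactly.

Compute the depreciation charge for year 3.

Depreciable base = $187,263 − $6,900 = $180,363.
Year 1: ⌊$187,263 × 125%/4⌋ = $58,519. Book value $128,744.
Year 2: ⌊$128,744 × 125%/4⌋ = $40,232. Book value $88,512.
Year 3: ⌊$88,512 × 125%/4⌋ = $27,660. Book value $60,852.

$27,660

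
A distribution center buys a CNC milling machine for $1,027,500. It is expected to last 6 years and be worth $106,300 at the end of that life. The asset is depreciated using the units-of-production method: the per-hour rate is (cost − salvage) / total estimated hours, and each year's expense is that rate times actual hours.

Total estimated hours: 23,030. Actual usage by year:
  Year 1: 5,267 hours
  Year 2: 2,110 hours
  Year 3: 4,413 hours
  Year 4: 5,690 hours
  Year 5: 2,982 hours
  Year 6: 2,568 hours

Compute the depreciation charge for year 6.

Depreciable base = $1,027,500 − $106,300 = $921,200.
Rate = $921,200 / 23,030 hours = $40 per hour.
Year 1: 5,267 × $40 = $210,680. Book value $816,820.
Year 2: 2,110 × $40 = $84,400. Book value $732,420.
Year 3: 4,413 × $40 = $176,520. Book value $555,900.
Year 4: 5,690 × $40 = $227,600. Book value $328,300.
Year 5: 2,982 × $40 = $119,280. Book value $209,020.
Year 6: 2,568 × $40 = $102,720. Book value $106,300.

$102,720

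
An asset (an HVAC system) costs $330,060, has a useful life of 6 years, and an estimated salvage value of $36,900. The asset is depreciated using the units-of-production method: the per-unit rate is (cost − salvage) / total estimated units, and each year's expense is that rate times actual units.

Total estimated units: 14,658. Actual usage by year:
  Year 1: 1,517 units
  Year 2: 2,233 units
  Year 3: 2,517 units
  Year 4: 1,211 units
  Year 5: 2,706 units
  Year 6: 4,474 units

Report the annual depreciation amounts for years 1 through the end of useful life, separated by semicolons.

$30,340; $44,660; $50,340; $24,220; $54,120; $89,480

Depreciable base = $330,060 − $36,900 = $293,160.
Rate = $293,160 / 14,658 units = $20 per unit.
Year 1: 1,517 × $20 = $30,340. Book value $299,720.
Year 2: 2,233 × $20 = $44,660. Book value $255,060.
Year 3: 2,517 × $20 = $50,340. Book value $204,720.
Year 4: 1,211 × $20 = $24,220. Book value $180,500.
Year 5: 2,706 × $20 = $54,120. Book value $126,380.
Year 6: 4,474 × $20 = $89,480. Book value $36,900.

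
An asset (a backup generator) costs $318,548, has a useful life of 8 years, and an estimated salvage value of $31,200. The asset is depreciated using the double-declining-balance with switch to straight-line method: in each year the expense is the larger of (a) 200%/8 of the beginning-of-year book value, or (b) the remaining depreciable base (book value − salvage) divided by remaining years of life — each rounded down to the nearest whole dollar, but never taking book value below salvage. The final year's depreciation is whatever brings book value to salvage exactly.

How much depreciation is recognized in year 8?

$11,322

Depreciable base = $318,548 − $31,200 = $287,348.
Year 1: DB = ⌊$318,548 × 200%/8⌋ = $79,637; SL = ⌊$287,348/8⌋ = $35,918 → take DB $79,637. Book value $238,911.
Year 2: DB = ⌊$238,911 × 200%/8⌋ = $59,727; SL = ⌊$207,711/7⌋ = $29,673 → take DB $59,727. Book value $179,184.
Year 3: DB = ⌊$179,184 × 200%/8⌋ = $44,796; SL = ⌊$147,984/6⌋ = $24,664 → take DB $44,796. Book value $134,388.
Year 4: DB = ⌊$134,388 × 200%/8⌋ = $33,597; SL = ⌊$103,188/5⌋ = $20,637 → take DB $33,597. Book value $100,791.
Year 5: DB = ⌊$100,791 × 200%/8⌋ = $25,197; SL = ⌊$69,591/4⌋ = $17,397 → take DB $25,197. Book value $75,594.
Year 6: DB = ⌊$75,594 × 200%/8⌋ = $18,898; SL = ⌊$44,394/3⌋ = $14,798 → take DB $18,898. Book value $56,696.
Year 7: DB = ⌊$56,696 × 200%/8⌋ = $14,174; SL = ⌊$25,496/2⌋ = $12,748 → take DB $14,174. Book value $42,522.
Year 8 (final): $42,522 − $31,200 = $11,322. Book value $31,200.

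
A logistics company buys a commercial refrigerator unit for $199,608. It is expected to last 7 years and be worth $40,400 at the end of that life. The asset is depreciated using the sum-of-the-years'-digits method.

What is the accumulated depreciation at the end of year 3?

$102,348

Depreciable base = $199,608 − $40,400 = $159,208.
Sum of the years' digits = 7+6+5+4+3+2+1 = 28.
Year 1: $159,208 × 7/28 = $39,802. Book value $159,806.
Year 2: $159,208 × 6/28 = $34,116. Book value $125,690.
Year 3: $159,208 × 5/28 = $28,430. Book value $97,260.
Accumulated through year 3 = $199,608 − $97,260 = $102,348.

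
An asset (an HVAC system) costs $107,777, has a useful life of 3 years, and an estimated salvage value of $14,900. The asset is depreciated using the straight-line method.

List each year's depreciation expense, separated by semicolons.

Depreciable base = $107,777 − $14,900 = $92,877.
Annual expense = $92,877 / 3 = $30,959.
End of year 1: book value $76,818.
End of year 2: book value $45,859.
End of year 3: book value $14,900.

$30,959; $30,959; $30,959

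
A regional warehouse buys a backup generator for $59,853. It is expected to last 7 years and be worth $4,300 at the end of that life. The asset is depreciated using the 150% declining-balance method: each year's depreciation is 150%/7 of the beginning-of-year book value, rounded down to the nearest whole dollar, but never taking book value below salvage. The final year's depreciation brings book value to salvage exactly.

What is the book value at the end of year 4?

Depreciable base = $59,853 − $4,300 = $55,553.
Year 1: ⌊$59,853 × 150%/7⌋ = $12,825. Book value $47,028.
Year 2: ⌊$47,028 × 150%/7⌋ = $10,077. Book value $36,951.
Year 3: ⌊$36,951 × 150%/7⌋ = $7,918. Book value $29,033.
Year 4: ⌊$29,033 × 150%/7⌋ = $6,221. Book value $22,812.

$22,812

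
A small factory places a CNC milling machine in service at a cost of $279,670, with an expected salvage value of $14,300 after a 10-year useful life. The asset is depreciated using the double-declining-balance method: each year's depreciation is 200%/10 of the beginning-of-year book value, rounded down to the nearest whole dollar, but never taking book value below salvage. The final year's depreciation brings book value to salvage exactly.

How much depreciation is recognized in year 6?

$18,328

Depreciable base = $279,670 − $14,300 = $265,370.
Year 1: ⌊$279,670 × 200%/10⌋ = $55,934. Book value $223,736.
Year 2: ⌊$223,736 × 200%/10⌋ = $44,747. Book value $178,989.
Year 3: ⌊$178,989 × 200%/10⌋ = $35,797. Book value $143,192.
Year 4: ⌊$143,192 × 200%/10⌋ = $28,638. Book value $114,554.
Year 5: ⌊$114,554 × 200%/10⌋ = $22,910. Book value $91,644.
Year 6: ⌊$91,644 × 200%/10⌋ = $18,328. Book value $73,316.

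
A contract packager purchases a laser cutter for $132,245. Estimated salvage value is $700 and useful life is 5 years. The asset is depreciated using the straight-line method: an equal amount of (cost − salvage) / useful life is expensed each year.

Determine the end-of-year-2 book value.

Depreciable base = $132,245 − $700 = $131,545.
Annual expense = $131,545 / 5 = $26,309.
End of year 1: book value $105,936.
End of year 2: book value $79,627.

$79,627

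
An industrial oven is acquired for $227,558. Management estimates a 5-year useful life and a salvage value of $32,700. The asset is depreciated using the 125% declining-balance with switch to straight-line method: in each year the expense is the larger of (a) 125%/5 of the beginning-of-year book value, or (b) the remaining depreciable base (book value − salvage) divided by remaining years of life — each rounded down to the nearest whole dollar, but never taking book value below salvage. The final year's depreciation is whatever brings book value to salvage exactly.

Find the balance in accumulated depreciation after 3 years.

$131,556

Depreciable base = $227,558 − $32,700 = $194,858.
Year 1: DB = ⌊$227,558 × 125%/5⌋ = $56,889; SL = ⌊$194,858/5⌋ = $38,971 → take DB $56,889. Book value $170,669.
Year 2: DB = ⌊$170,669 × 125%/5⌋ = $42,667; SL = ⌊$137,969/4⌋ = $34,492 → take DB $42,667. Book value $128,002.
Year 3: DB = ⌊$128,002 × 125%/5⌋ = $32,000; SL = ⌊$95,302/3⌋ = $31,767 → take DB $32,000. Book value $96,002.
Accumulated through year 3 = $227,558 − $96,002 = $131,556.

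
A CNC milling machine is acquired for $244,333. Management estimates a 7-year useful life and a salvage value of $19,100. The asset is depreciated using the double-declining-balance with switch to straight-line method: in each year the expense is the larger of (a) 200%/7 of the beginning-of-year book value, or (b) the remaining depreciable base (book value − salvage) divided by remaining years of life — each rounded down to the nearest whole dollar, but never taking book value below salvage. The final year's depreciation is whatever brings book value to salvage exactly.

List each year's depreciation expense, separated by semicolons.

$69,809; $49,864; $35,617; $25,440; $18,172; $13,165; $13,166

Depreciable base = $244,333 − $19,100 = $225,233.
Year 1: DB = ⌊$244,333 × 200%/7⌋ = $69,809; SL = ⌊$225,233/7⌋ = $32,176 → take DB $69,809. Book value $174,524.
Year 2: DB = ⌊$174,524 × 200%/7⌋ = $49,864; SL = ⌊$155,424/6⌋ = $25,904 → take DB $49,864. Book value $124,660.
Year 3: DB = ⌊$124,660 × 200%/7⌋ = $35,617; SL = ⌊$105,560/5⌋ = $21,112 → take DB $35,617. Book value $89,043.
Year 4: DB = ⌊$89,043 × 200%/7⌋ = $25,440; SL = ⌊$69,943/4⌋ = $17,485 → take DB $25,440. Book value $63,603.
Year 5: DB = ⌊$63,603 × 200%/7⌋ = $18,172; SL = ⌊$44,503/3⌋ = $14,834 → take DB $18,172. Book value $45,431.
Year 6: DB = ⌊$45,431 × 200%/7⌋ = $12,980; SL = ⌊$26,331/2⌋ = $13,165 → take SL $13,165. Book value $32,266.
Year 7 (final): $32,266 − $19,100 = $13,166. Book value $19,100.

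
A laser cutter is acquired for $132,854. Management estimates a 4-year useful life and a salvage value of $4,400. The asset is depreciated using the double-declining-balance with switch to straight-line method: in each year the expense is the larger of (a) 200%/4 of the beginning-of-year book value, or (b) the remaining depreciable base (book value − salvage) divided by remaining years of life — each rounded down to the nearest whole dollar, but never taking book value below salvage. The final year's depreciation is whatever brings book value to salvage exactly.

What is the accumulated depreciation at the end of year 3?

Depreciable base = $132,854 − $4,400 = $128,454.
Year 1: DB = ⌊$132,854 × 200%/4⌋ = $66,427; SL = ⌊$128,454/4⌋ = $32,113 → take DB $66,427. Book value $66,427.
Year 2: DB = ⌊$66,427 × 200%/4⌋ = $33,213; SL = ⌊$62,027/3⌋ = $20,675 → take DB $33,213. Book value $33,214.
Year 3: DB = ⌊$33,214 × 200%/4⌋ = $16,607; SL = ⌊$28,814/2⌋ = $14,407 → take DB $16,607. Book value $16,607.
Accumulated through year 3 = $132,854 − $16,607 = $116,247.

$116,247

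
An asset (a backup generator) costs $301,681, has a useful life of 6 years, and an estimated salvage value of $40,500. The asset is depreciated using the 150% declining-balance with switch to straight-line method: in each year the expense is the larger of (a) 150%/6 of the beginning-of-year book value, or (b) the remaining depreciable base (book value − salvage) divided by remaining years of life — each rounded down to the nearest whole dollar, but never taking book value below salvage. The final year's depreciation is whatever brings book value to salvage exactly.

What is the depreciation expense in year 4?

Depreciable base = $301,681 − $40,500 = $261,181.
Year 1: DB = ⌊$301,681 × 150%/6⌋ = $75,420; SL = ⌊$261,181/6⌋ = $43,530 → take DB $75,420. Book value $226,261.
Year 2: DB = ⌊$226,261 × 150%/6⌋ = $56,565; SL = ⌊$185,761/5⌋ = $37,152 → take DB $56,565. Book value $169,696.
Year 3: DB = ⌊$169,696 × 150%/6⌋ = $42,424; SL = ⌊$129,196/4⌋ = $32,299 → take DB $42,424. Book value $127,272.
Year 4: DB = ⌊$127,272 × 150%/6⌋ = $31,818; SL = ⌊$86,772/3⌋ = $28,924 → take DB $31,818. Book value $95,454.

$31,818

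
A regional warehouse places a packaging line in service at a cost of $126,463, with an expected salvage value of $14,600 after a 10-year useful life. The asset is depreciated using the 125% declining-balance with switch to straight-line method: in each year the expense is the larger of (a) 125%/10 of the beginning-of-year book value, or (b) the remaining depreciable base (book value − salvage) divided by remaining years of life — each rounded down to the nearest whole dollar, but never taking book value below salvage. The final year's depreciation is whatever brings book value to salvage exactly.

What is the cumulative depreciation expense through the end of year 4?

$52,332

Depreciable base = $126,463 − $14,600 = $111,863.
Year 1: DB = ⌊$126,463 × 125%/10⌋ = $15,807; SL = ⌊$111,863/10⌋ = $11,186 → take DB $15,807. Book value $110,656.
Year 2: DB = ⌊$110,656 × 125%/10⌋ = $13,832; SL = ⌊$96,056/9⌋ = $10,672 → take DB $13,832. Book value $96,824.
Year 3: DB = ⌊$96,824 × 125%/10⌋ = $12,103; SL = ⌊$82,224/8⌋ = $10,278 → take DB $12,103. Book value $84,721.
Year 4: DB = ⌊$84,721 × 125%/10⌋ = $10,590; SL = ⌊$70,121/7⌋ = $10,017 → take DB $10,590. Book value $74,131.
Accumulated through year 4 = $126,463 − $74,131 = $52,332.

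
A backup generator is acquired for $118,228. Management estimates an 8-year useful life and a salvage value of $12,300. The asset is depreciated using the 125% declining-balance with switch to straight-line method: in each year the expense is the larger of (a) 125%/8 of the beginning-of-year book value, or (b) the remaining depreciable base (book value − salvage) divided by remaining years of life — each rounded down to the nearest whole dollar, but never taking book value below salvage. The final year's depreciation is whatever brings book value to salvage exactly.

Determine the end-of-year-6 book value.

Depreciable base = $118,228 − $12,300 = $105,928.
Year 1: DB = ⌊$118,228 × 125%/8⌋ = $18,473; SL = ⌊$105,928/8⌋ = $13,241 → take DB $18,473. Book value $99,755.
Year 2: DB = ⌊$99,755 × 125%/8⌋ = $15,586; SL = ⌊$87,455/7⌋ = $12,493 → take DB $15,586. Book value $84,169.
Year 3: DB = ⌊$84,169 × 125%/8⌋ = $13,151; SL = ⌊$71,869/6⌋ = $11,978 → take DB $13,151. Book value $71,018.
Year 4: DB = ⌊$71,018 × 125%/8⌋ = $11,096; SL = ⌊$58,718/5⌋ = $11,743 → take SL $11,743. Book value $59,275.
Year 5: DB = ⌊$59,275 × 125%/8⌋ = $9,261; SL = ⌊$46,975/4⌋ = $11,743 → take SL $11,743. Book value $47,532.
Year 6: DB = ⌊$47,532 × 125%/8⌋ = $7,426; SL = ⌊$35,232/3⌋ = $11,744 → take SL $11,744. Book value $35,788.

$35,788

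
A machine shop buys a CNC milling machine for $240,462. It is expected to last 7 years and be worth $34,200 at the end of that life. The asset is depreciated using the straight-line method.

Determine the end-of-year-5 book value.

Depreciable base = $240,462 − $34,200 = $206,262.
Annual expense = $206,262 / 7 = $29,466.
End of year 1: book value $210,996.
End of year 2: book value $181,530.
End of year 3: book value $152,064.
End of year 4: book value $122,598.
End of year 5: book value $93,132.

$93,132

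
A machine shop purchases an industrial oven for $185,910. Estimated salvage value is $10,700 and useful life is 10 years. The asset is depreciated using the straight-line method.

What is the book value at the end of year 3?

Depreciable base = $185,910 − $10,700 = $175,210.
Annual expense = $175,210 / 10 = $17,521.
End of year 1: book value $168,389.
End of year 2: book value $150,868.
End of year 3: book value $133,347.

$133,347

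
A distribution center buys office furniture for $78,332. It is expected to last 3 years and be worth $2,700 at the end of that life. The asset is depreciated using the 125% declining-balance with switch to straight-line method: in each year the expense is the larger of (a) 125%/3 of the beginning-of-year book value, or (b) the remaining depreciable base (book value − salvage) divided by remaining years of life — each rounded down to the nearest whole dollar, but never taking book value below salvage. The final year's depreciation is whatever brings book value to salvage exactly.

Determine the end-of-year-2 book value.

Depreciable base = $78,332 − $2,700 = $75,632.
Year 1: DB = ⌊$78,332 × 125%/3⌋ = $32,638; SL = ⌊$75,632/3⌋ = $25,210 → take DB $32,638. Book value $45,694.
Year 2: DB = ⌊$45,694 × 125%/3⌋ = $19,039; SL = ⌊$42,994/2⌋ = $21,497 → take SL $21,497. Book value $24,197.

$24,197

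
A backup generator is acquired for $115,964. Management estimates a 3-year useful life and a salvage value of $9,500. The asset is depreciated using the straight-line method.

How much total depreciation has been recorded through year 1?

Depreciable base = $115,964 − $9,500 = $106,464.
Annual expense = $106,464 / 3 = $35,488.
End of year 1: book value $80,476.
Accumulated through year 1 = $115,964 − $80,476 = $35,488.

$35,488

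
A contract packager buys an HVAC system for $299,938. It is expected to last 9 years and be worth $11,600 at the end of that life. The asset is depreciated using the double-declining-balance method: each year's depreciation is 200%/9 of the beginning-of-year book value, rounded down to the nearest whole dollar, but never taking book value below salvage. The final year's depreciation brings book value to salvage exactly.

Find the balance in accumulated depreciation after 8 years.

Depreciable base = $299,938 − $11,600 = $288,338.
Year 1: ⌊$299,938 × 200%/9⌋ = $66,652. Book value $233,286.
Year 2: ⌊$233,286 × 200%/9⌋ = $51,841. Book value $181,445.
Year 3: ⌊$181,445 × 200%/9⌋ = $40,321. Book value $141,124.
Year 4: ⌊$141,124 × 200%/9⌋ = $31,360. Book value $109,764.
Year 5: ⌊$109,764 × 200%/9⌋ = $24,392. Book value $85,372.
Year 6: ⌊$85,372 × 200%/9⌋ = $18,971. Book value $66,401.
Year 7: ⌊$66,401 × 200%/9⌋ = $14,755. Book value $51,646.
Year 8: ⌊$51,646 × 200%/9⌋ = $11,476. Book value $40,170.
Accumulated through year 8 = $299,938 − $40,170 = $259,768.

$259,768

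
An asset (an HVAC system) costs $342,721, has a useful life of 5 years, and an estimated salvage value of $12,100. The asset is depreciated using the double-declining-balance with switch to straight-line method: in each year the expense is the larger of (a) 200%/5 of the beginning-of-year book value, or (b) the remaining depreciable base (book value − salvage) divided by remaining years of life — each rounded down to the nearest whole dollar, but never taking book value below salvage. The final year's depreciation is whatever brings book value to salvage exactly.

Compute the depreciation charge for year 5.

$30,964

Depreciable base = $342,721 − $12,100 = $330,621.
Year 1: DB = ⌊$342,721 × 200%/5⌋ = $137,088; SL = ⌊$330,621/5⌋ = $66,124 → take DB $137,088. Book value $205,633.
Year 2: DB = ⌊$205,633 × 200%/5⌋ = $82,253; SL = ⌊$193,533/4⌋ = $48,383 → take DB $82,253. Book value $123,380.
Year 3: DB = ⌊$123,380 × 200%/5⌋ = $49,352; SL = ⌊$111,280/3⌋ = $37,093 → take DB $49,352. Book value $74,028.
Year 4: DB = ⌊$74,028 × 200%/5⌋ = $29,611; SL = ⌊$61,928/2⌋ = $30,964 → take SL $30,964. Book value $43,064.
Year 5 (final): $43,064 − $12,100 = $30,964. Book value $12,100.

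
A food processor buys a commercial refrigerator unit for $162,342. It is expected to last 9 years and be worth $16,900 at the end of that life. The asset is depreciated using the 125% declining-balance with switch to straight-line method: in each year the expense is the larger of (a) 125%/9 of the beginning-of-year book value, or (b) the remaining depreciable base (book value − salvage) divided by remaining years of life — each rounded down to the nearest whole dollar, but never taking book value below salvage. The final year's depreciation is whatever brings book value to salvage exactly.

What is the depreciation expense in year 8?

$14,460

Depreciable base = $162,342 − $16,900 = $145,442.
Year 1: DB = ⌊$162,342 × 125%/9⌋ = $22,547; SL = ⌊$145,442/9⌋ = $16,160 → take DB $22,547. Book value $139,795.
Year 2: DB = ⌊$139,795 × 125%/9⌋ = $19,415; SL = ⌊$122,895/8⌋ = $15,361 → take DB $19,415. Book value $120,380.
Year 3: DB = ⌊$120,380 × 125%/9⌋ = $16,719; SL = ⌊$103,480/7⌋ = $14,782 → take DB $16,719. Book value $103,661.
Year 4: DB = ⌊$103,661 × 125%/9⌋ = $14,397; SL = ⌊$86,761/6⌋ = $14,460 → take SL $14,460. Book value $89,201.
Year 5: DB = ⌊$89,201 × 125%/9⌋ = $12,389; SL = ⌊$72,301/5⌋ = $14,460 → take SL $14,460. Book value $74,741.
Year 6: DB = ⌊$74,741 × 125%/9⌋ = $10,380; SL = ⌊$57,841/4⌋ = $14,460 → take SL $14,460. Book value $60,281.
Year 7: DB = ⌊$60,281 × 125%/9⌋ = $8,372; SL = ⌊$43,381/3⌋ = $14,460 → take SL $14,460. Book value $45,821.
Year 8: DB = ⌊$45,821 × 125%/9⌋ = $6,364; SL = ⌊$28,921/2⌋ = $14,460 → take SL $14,460. Book value $31,361.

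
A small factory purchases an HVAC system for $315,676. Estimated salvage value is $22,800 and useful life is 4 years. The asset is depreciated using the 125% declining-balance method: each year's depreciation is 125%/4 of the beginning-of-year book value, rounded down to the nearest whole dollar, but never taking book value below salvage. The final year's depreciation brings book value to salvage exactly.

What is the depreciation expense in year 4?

$79,780

Depreciable base = $315,676 − $22,800 = $292,876.
Year 1: ⌊$315,676 × 125%/4⌋ = $98,648. Book value $217,028.
Year 2: ⌊$217,028 × 125%/4⌋ = $67,821. Book value $149,207.
Year 3: ⌊$149,207 × 125%/4⌋ = $46,627. Book value $102,580.
Year 4 (final): $102,580 − $22,800 = $79,780. Book value $22,800.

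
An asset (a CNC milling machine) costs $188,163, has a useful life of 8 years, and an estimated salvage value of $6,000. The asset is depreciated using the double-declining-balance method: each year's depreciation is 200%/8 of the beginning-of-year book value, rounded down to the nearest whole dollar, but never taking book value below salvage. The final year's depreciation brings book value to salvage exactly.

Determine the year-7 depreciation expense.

$8,372

Depreciable base = $188,163 − $6,000 = $182,163.
Year 1: ⌊$188,163 × 200%/8⌋ = $47,040. Book value $141,123.
Year 2: ⌊$141,123 × 200%/8⌋ = $35,280. Book value $105,843.
Year 3: ⌊$105,843 × 200%/8⌋ = $26,460. Book value $79,383.
Year 4: ⌊$79,383 × 200%/8⌋ = $19,845. Book value $59,538.
Year 5: ⌊$59,538 × 200%/8⌋ = $14,884. Book value $44,654.
Year 6: ⌊$44,654 × 200%/8⌋ = $11,163. Book value $33,491.
Year 7: ⌊$33,491 × 200%/8⌋ = $8,372. Book value $25,119.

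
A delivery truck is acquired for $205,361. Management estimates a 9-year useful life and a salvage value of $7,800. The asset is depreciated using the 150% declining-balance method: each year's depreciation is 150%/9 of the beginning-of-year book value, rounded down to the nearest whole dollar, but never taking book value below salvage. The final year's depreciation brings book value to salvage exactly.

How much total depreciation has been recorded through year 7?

Depreciable base = $205,361 − $7,800 = $197,561.
Year 1: ⌊$205,361 × 150%/9⌋ = $34,226. Book value $171,135.
Year 2: ⌊$171,135 × 150%/9⌋ = $28,522. Book value $142,613.
Year 3: ⌊$142,613 × 150%/9⌋ = $23,768. Book value $118,845.
Year 4: ⌊$118,845 × 150%/9⌋ = $19,807. Book value $99,038.
Year 5: ⌊$99,038 × 150%/9⌋ = $16,506. Book value $82,532.
Year 6: ⌊$82,532 × 150%/9⌋ = $13,755. Book value $68,777.
Year 7: ⌊$68,777 × 150%/9⌋ = $11,462. Book value $57,315.
Accumulated through year 7 = $205,361 − $57,315 = $148,046.

$148,046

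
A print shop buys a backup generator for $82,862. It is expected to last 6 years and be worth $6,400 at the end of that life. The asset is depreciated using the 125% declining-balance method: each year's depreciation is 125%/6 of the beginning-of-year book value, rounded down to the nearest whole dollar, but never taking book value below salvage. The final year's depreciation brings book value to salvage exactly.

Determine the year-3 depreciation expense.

Depreciable base = $82,862 − $6,400 = $76,462.
Year 1: ⌊$82,862 × 125%/6⌋ = $17,262. Book value $65,600.
Year 2: ⌊$65,600 × 125%/6⌋ = $13,666. Book value $51,934.
Year 3: ⌊$51,934 × 125%/6⌋ = $10,819. Book value $41,115.

$10,819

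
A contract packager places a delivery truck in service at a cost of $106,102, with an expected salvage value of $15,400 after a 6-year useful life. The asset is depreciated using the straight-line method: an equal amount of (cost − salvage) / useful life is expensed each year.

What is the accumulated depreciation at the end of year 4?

$60,468

Depreciable base = $106,102 − $15,400 = $90,702.
Annual expense = $90,702 / 6 = $15,117.
End of year 1: book value $90,985.
End of year 2: book value $75,868.
End of year 3: book value $60,751.
End of year 4: book value $45,634.
Accumulated through year 4 = $106,102 − $45,634 = $60,468.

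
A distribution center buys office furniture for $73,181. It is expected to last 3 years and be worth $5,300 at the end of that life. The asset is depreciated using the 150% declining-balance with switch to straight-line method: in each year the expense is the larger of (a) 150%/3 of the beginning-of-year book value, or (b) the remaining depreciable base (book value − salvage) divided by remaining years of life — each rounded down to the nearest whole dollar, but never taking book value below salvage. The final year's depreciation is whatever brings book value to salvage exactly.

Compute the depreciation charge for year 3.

$12,996

Depreciable base = $73,181 − $5,300 = $67,881.
Year 1: DB = ⌊$73,181 × 150%/3⌋ = $36,590; SL = ⌊$67,881/3⌋ = $22,627 → take DB $36,590. Book value $36,591.
Year 2: DB = ⌊$36,591 × 150%/3⌋ = $18,295; SL = ⌊$31,291/2⌋ = $15,645 → take DB $18,295. Book value $18,296.
Year 3 (final): $18,296 − $5,300 = $12,996. Book value $5,300.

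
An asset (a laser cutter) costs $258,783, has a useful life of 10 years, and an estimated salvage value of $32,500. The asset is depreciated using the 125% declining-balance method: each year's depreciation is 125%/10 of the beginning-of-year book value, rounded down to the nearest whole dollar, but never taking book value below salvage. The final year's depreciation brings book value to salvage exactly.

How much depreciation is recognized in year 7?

Depreciable base = $258,783 − $32,500 = $226,283.
Year 1: ⌊$258,783 × 125%/10⌋ = $32,347. Book value $226,436.
Year 2: ⌊$226,436 × 125%/10⌋ = $28,304. Book value $198,132.
Year 3: ⌊$198,132 × 125%/10⌋ = $24,766. Book value $173,366.
Year 4: ⌊$173,366 × 125%/10⌋ = $21,670. Book value $151,696.
Year 5: ⌊$151,696 × 125%/10⌋ = $18,962. Book value $132,734.
Year 6: ⌊$132,734 × 125%/10⌋ = $16,591. Book value $116,143.
Year 7: ⌊$116,143 × 125%/10⌋ = $14,517. Book value $101,626.

$14,517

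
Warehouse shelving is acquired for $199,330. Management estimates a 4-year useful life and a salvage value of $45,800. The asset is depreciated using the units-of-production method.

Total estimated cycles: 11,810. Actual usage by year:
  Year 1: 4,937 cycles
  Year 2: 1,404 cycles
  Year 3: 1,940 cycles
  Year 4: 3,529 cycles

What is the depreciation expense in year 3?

Depreciable base = $199,330 − $45,800 = $153,530.
Rate = $153,530 / 11,810 cycles = $13 per cycle.
Year 1: 4,937 × $13 = $64,181. Book value $135,149.
Year 2: 1,404 × $13 = $18,252. Book value $116,897.
Year 3: 1,940 × $13 = $25,220. Book value $91,677.

$25,220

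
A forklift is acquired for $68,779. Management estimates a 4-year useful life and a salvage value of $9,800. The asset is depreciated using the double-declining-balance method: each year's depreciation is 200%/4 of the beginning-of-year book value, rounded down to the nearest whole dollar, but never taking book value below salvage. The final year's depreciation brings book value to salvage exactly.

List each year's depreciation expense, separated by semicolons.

$34,389; $17,195; $7,395; $0

Depreciable base = $68,779 − $9,800 = $58,979.
Year 1: ⌊$68,779 × 200%/4⌋ = $34,389. Book value $34,390.
Year 2: ⌊$34,390 × 200%/4⌋ = $17,195. Book value $17,195.
Year 3: ⌊$17,195 × 200%/4⌋ = $8,597, capped at $7,395. Book value $9,800.
Year 4 (final): $9,800 − $9,800 = $0. Book value $9,800.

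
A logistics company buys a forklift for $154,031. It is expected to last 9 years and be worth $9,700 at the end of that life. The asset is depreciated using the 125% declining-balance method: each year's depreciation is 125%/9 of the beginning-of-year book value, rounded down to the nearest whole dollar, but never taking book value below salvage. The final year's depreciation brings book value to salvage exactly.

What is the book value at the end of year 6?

Depreciable base = $154,031 − $9,700 = $144,331.
Year 1: ⌊$154,031 × 125%/9⌋ = $21,393. Book value $132,638.
Year 2: ⌊$132,638 × 125%/9⌋ = $18,421. Book value $114,217.
Year 3: ⌊$114,217 × 125%/9⌋ = $15,863. Book value $98,354.
Year 4: ⌊$98,354 × 125%/9⌋ = $13,660. Book value $84,694.
Year 5: ⌊$84,694 × 125%/9⌋ = $11,763. Book value $72,931.
Year 6: ⌊$72,931 × 125%/9⌋ = $10,129. Book value $62,802.

$62,802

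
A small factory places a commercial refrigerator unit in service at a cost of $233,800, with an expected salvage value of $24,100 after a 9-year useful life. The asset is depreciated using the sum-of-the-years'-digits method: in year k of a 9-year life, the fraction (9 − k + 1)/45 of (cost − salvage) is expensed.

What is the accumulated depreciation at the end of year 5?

Depreciable base = $233,800 − $24,100 = $209,700.
Sum of the years' digits = 9+8+7+6+5+4+3+2+1 = 45.
Year 1: $209,700 × 9/45 = $41,940. Book value $191,860.
Year 2: $209,700 × 8/45 = $37,280. Book value $154,580.
Year 3: $209,700 × 7/45 = $32,620. Book value $121,960.
Year 4: $209,700 × 6/45 = $27,960. Book value $94,000.
Year 5: $209,700 × 5/45 = $23,300. Book value $70,700.
Accumulated through year 5 = $233,800 − $70,700 = $163,100.

$163,100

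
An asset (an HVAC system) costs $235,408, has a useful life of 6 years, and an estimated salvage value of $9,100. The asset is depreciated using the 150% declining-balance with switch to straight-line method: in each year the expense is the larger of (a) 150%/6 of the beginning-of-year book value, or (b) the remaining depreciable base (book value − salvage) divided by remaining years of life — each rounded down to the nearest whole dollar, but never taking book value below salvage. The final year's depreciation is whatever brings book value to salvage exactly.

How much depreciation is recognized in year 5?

Depreciable base = $235,408 − $9,100 = $226,308.
Year 1: DB = ⌊$235,408 × 150%/6⌋ = $58,852; SL = ⌊$226,308/6⌋ = $37,718 → take DB $58,852. Book value $176,556.
Year 2: DB = ⌊$176,556 × 150%/6⌋ = $44,139; SL = ⌊$167,456/5⌋ = $33,491 → take DB $44,139. Book value $132,417.
Year 3: DB = ⌊$132,417 × 150%/6⌋ = $33,104; SL = ⌊$123,317/4⌋ = $30,829 → take DB $33,104. Book value $99,313.
Year 4: DB = ⌊$99,313 × 150%/6⌋ = $24,828; SL = ⌊$90,213/3⌋ = $30,071 → take SL $30,071. Book value $69,242.
Year 5: DB = ⌊$69,242 × 150%/6⌋ = $17,310; SL = ⌊$60,142/2⌋ = $30,071 → take SL $30,071. Book value $39,171.

$30,071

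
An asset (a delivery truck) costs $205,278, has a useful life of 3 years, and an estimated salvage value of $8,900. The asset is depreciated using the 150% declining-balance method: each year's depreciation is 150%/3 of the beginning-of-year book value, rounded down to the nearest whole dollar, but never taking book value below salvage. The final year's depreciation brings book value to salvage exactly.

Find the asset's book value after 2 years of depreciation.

Depreciable base = $205,278 − $8,900 = $196,378.
Year 1: ⌊$205,278 × 150%/3⌋ = $102,639. Book value $102,639.
Year 2: ⌊$102,639 × 150%/3⌋ = $51,319. Book value $51,320.

$51,320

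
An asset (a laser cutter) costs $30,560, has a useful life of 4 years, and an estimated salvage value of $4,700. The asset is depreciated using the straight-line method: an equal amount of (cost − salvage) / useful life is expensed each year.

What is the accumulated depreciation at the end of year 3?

Depreciable base = $30,560 − $4,700 = $25,860.
Annual expense = $25,860 / 4 = $6,465.
End of year 1: book value $24,095.
End of year 2: book value $17,630.
End of year 3: book value $11,165.
Accumulated through year 3 = $30,560 − $11,165 = $19,395.

$19,395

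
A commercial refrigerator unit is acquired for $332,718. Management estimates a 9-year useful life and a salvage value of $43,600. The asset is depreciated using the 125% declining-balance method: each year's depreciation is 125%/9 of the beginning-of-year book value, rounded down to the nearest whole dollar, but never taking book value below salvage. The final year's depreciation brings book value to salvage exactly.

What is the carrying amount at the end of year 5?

Depreciable base = $332,718 − $43,600 = $289,118.
Year 1: ⌊$332,718 × 125%/9⌋ = $46,210. Book value $286,508.
Year 2: ⌊$286,508 × 125%/9⌋ = $39,792. Book value $246,716.
Year 3: ⌊$246,716 × 125%/9⌋ = $34,266. Book value $212,450.
Year 4: ⌊$212,450 × 125%/9⌋ = $29,506. Book value $182,944.
Year 5: ⌊$182,944 × 125%/9⌋ = $25,408. Book value $157,536.

$157,536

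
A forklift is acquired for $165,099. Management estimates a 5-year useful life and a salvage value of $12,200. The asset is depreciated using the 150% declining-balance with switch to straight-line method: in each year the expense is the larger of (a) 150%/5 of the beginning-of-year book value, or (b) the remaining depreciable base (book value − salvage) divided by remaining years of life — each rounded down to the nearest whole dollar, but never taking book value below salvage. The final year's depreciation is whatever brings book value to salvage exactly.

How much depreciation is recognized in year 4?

$22,215

Depreciable base = $165,099 − $12,200 = $152,899.
Year 1: DB = ⌊$165,099 × 150%/5⌋ = $49,529; SL = ⌊$152,899/5⌋ = $30,579 → take DB $49,529. Book value $115,570.
Year 2: DB = ⌊$115,570 × 150%/5⌋ = $34,671; SL = ⌊$103,370/4⌋ = $25,842 → take DB $34,671. Book value $80,899.
Year 3: DB = ⌊$80,899 × 150%/5⌋ = $24,269; SL = ⌊$68,699/3⌋ = $22,899 → take DB $24,269. Book value $56,630.
Year 4: DB = ⌊$56,630 × 150%/5⌋ = $16,989; SL = ⌊$44,430/2⌋ = $22,215 → take SL $22,215. Book value $34,415.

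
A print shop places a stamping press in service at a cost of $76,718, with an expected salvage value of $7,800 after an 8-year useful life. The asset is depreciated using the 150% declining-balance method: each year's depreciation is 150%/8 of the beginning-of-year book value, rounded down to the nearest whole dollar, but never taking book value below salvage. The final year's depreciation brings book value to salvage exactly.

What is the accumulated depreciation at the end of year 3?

Depreciable base = $76,718 − $7,800 = $68,918.
Year 1: ⌊$76,718 × 150%/8⌋ = $14,384. Book value $62,334.
Year 2: ⌊$62,334 × 150%/8⌋ = $11,687. Book value $50,647.
Year 3: ⌊$50,647 × 150%/8⌋ = $9,496. Book value $41,151.
Accumulated through year 3 = $76,718 − $41,151 = $35,567.

$35,567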